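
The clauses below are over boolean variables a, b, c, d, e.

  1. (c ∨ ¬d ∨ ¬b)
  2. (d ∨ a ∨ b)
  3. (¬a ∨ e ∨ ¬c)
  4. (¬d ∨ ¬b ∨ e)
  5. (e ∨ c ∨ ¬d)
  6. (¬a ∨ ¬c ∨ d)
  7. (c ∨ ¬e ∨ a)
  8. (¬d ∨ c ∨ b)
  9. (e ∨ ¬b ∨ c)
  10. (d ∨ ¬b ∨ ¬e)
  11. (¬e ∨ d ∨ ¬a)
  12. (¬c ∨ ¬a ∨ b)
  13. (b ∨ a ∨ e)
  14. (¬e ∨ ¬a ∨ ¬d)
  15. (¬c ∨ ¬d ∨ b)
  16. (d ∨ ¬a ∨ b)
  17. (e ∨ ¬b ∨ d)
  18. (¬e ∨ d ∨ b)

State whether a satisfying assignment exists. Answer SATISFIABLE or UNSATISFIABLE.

Branch on a: take a = False.
The remaining clauses are satisfied by b = True, c = True, d = True, e = True.
So a=False  b=True  c=True  d=True  e=True is a satisfying assignment.

SATISFIABLE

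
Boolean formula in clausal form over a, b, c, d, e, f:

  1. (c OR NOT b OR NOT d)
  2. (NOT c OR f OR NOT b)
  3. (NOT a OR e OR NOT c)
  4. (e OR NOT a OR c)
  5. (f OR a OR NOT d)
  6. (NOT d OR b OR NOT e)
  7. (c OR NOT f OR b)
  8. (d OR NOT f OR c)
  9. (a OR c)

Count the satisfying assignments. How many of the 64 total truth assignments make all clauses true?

15

Split on c, then a.
  c=1, a=1: remaining (b,d,e,f) ∈ {(0,0,1,0); (0,0,1,1); (1,0,1,1); (1,1,1,1)} — 4.
  c=1, a=0: 9 of the 16 assignments to (b,d,e,f) work.
  c=0, a=1: remaining (b,d,e,f) ∈ {(0,0,1,0); (1,0,1,0)} — 2.
  c=0, a=0: a clause becomes empty — 0.
Total: 4 + 9 + 2 + 0 = 15.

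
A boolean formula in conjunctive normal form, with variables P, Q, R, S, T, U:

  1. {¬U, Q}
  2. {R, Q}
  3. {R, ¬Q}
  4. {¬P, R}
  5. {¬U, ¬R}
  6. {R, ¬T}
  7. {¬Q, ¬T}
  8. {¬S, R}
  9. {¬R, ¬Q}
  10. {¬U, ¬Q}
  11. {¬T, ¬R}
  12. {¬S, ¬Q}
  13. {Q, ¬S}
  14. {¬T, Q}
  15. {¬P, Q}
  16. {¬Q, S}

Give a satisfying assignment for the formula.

P = False, Q = False, R = True, S = False, T = False, U = False

Check each clause:
  1. {¬U, Q} — ¬U is true.
  2. {Q, R} — R is true.
  3. {R, ¬Q} — R is true.
  4. {R, ¬P} — R is true.
  5. {¬U, ¬R} — ¬U is true.
  6. {¬T, R} — R is true.
  7. {¬T, ¬Q} — ¬T is true.
  8. {R, ¬S} — R is true.
  9. {¬Q, ¬R} — ¬Q is true.
  10. {¬U, ¬Q} — ¬U is true.
  11. {¬R, ¬T} — ¬T is true.
  12. {¬S, ¬Q} — ¬S is true.
  13. {Q, ¬S} — ¬S is true.
  14. {Q, ¬T} — ¬T is true.
  15. {¬P, Q} — ¬P is true.
  16. {S, ¬Q} — ¬Q is true.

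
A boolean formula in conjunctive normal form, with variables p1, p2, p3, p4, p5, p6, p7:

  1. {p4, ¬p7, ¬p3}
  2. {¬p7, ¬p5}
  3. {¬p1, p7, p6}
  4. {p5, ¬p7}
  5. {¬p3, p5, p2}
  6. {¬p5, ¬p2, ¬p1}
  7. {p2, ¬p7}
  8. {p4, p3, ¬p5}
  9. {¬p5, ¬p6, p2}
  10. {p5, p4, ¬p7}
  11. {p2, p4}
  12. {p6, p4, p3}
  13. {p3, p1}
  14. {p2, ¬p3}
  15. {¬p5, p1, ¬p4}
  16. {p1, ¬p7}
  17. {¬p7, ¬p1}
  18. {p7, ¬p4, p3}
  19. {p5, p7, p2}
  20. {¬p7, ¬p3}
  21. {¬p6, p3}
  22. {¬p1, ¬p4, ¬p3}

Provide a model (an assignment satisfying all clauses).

Try p1 = False.
  then p3 is forced to True.
  then p2 is forced to True.
  then p7 is forced to False.
The remaining clauses are satisfied by p4 = False, p5 = True, p6 = True.
Check each clause:
  1. {¬p3, p4, ¬p7} — ¬p7 is true.
  2. {¬p7, ¬p5} — ¬p7 is true.
  3. {p6, p7, ¬p1} — p6 is true.
  4. {¬p7, p5} — ¬p7 is true.
  5. {p2, p5, ¬p3} — p2 is true.
  6. {¬p5, ¬p1, ¬p2} — ¬p1 is true.
  7. {¬p7, p2} — ¬p7 is true.
  8. {p3, ¬p5, p4} — p3 is true.
  9. {¬p6, ¬p5, p2} — p2 is true.
  10. {p4, ¬p7, p5} — ¬p7 is true.
  11. {p2, p4} — p2 is true.
  12. {p3, p6, p4} — p3 is true.
  13. {p3, p1} — p3 is true.
  14. {p2, ¬p3} — p2 is true.
  15. {¬p5, ¬p4, p1} — ¬p4 is true.
  16. {p1, ¬p7} — ¬p7 is true.
  17. {¬p1, ¬p7} — ¬p7 is true.
  18. {p7, p3, ¬p4} — p3 is true.
  19. {p2, p7, p5} — p2 is true.
  20. {¬p7, ¬p3} — ¬p7 is true.
  21. {p3, ¬p6} — p3 is true.
  22. {¬p1, ¬p3, ¬p4} — ¬p4 is true.

p1=F, p2=T, p3=T, p4=F, p5=T, p6=T, p7=F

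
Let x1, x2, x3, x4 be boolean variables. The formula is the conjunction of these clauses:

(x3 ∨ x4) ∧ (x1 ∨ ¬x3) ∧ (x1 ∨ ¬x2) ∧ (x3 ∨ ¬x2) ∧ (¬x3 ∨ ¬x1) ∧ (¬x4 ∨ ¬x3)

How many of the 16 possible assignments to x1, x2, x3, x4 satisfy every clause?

2

The models are:
  x1=F x2=F x3=F x4=T
  x1=T x2=F x3=F x4=T
Count: 2.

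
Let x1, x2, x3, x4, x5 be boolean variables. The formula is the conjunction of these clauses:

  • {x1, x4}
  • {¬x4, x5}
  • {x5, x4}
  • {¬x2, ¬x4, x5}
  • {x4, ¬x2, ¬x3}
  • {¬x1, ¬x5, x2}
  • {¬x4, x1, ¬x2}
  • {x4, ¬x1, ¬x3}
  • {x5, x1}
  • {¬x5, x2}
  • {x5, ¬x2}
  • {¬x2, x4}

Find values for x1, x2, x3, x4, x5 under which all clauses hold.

x1=T, x2=T, x3=T, x4=T, x5=T

Branch on x1: take x1 = True.
Branch on x2: take x2 = True.
  then x5 is forced to True.
  then x4 is forced to True.
x3 is now unconstrained; take x3 = True.
Every clause has at least one true literal under this assignment.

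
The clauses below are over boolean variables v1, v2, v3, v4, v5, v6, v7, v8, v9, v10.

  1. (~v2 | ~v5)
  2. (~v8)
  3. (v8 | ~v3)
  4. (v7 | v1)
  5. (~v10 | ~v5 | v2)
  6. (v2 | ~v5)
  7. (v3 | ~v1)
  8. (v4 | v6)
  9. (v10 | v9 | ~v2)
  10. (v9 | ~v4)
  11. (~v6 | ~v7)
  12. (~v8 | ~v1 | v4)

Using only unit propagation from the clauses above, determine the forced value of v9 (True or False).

Unit clause (~v8) sets v8 = False.
From (v8 | ~v3) and v8 = False: v3 = False.
From (~v1 | v3) and v3 = False: v1 = False.
(v7 | v1): since v1 = False, the clause reduces to (v7). v7 = True.
From (~v6 | ~v7) and v7 = True: v6 = False.
In (v4 | v6), v6 is now false; v4 must hold, so v4 = True.
(v9 | ~v4) with v4 = True leaves only v9, so v9 = True.

True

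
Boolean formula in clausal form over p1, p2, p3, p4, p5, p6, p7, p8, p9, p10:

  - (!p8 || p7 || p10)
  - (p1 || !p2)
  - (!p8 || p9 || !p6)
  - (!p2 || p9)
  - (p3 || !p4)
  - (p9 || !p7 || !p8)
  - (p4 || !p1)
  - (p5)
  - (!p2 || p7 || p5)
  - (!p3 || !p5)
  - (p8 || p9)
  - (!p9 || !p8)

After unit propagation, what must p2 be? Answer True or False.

Unit clause (p5) sets p5 = True.
In (!p3 || !p5), !p5 is now false; !p3 must hold, so p3 = False.
(!p4 || p3) with p3 = False leaves only !p4, so p4 = False.
(!p1 || p4): since p4 = False, the clause reduces to (!p1). p1 = False.
(p1 || !p2): since p1 = False, the clause reduces to (!p2). p2 = False.

False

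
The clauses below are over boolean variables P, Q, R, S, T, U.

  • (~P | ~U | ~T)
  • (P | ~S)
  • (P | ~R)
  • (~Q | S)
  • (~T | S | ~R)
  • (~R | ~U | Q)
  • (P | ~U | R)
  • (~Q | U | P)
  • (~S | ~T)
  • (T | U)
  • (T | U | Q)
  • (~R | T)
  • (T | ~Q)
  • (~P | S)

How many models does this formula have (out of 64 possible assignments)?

The models are:
  P=F Q=F R=F S=F T=T U=F
  P=T Q=F R=F S=T T=F U=T
That's 2 in total.

2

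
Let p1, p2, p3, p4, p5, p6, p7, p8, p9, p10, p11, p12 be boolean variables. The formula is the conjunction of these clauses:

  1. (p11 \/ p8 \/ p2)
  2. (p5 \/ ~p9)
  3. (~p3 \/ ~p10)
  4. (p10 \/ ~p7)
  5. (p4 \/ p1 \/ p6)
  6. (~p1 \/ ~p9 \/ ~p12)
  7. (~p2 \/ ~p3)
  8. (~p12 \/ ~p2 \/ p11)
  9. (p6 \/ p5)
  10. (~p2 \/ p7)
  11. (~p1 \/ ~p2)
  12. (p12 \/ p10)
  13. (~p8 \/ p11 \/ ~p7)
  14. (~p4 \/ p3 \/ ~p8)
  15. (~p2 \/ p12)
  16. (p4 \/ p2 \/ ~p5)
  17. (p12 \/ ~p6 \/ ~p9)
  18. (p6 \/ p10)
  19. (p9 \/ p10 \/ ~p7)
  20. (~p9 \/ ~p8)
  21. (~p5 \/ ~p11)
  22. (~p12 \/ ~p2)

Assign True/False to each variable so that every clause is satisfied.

Try p1 = False.
Branch on p2: take p2 = False.
Branch on p3: take p3 = False.
The remaining clauses are satisfied by p4 = False, p5 = False, p6 = True, p7 = True, p8 = True, p9 = False, p10 = True, p11 = True, p12 = True.
Check each clause:
  1. (p2 \/ p11 \/ p8) — p8 is true.
  2. (p5 \/ ~p9) — ~p9 is true.
  3. (~p3 \/ ~p10) — ~p3 is true.
  4. (p10 \/ ~p7) — p10 is true.
  5. (p6 \/ p4 \/ p1) — p6 is true.
  6. (~p9 \/ ~p12 \/ ~p1) — ~p1 is true.
  7. (~p2 \/ ~p3) — ~p3 is true.
  8. (p11 \/ ~p12 \/ ~p2) — p11 is true.
  9. (p5 \/ p6) — p6 is true.
  10. (p7 \/ ~p2) — ~p2 is true.
  11. (~p2 \/ ~p1) — ~p1 is true.
  12. (p10 \/ p12) — p10 is true.
  13. (~p8 \/ p11 \/ ~p7) — p11 is true.
  14. (~p4 \/ p3 \/ ~p8) — ~p4 is true.
  15. (~p2 \/ p12) — p12 is true.
  16. (p2 \/ ~p5 \/ p4) — ~p5 is true.
  17. (~p6 \/ ~p9 \/ p12) — p12 is true.
  18. (p10 \/ p6) — p10 is true.
  19. (p9 \/ ~p7 \/ p10) — p10 is true.
  20. (~p8 \/ ~p9) — ~p9 is true.
  21. (~p5 \/ ~p11) — ~p5 is true.
  22. (~p12 \/ ~p2) — ~p2 is true.

p1=F  p2=F  p3=F  p4=F  p5=F  p6=T  p7=T  p8=T  p9=F  p10=T  p11=T  p12=T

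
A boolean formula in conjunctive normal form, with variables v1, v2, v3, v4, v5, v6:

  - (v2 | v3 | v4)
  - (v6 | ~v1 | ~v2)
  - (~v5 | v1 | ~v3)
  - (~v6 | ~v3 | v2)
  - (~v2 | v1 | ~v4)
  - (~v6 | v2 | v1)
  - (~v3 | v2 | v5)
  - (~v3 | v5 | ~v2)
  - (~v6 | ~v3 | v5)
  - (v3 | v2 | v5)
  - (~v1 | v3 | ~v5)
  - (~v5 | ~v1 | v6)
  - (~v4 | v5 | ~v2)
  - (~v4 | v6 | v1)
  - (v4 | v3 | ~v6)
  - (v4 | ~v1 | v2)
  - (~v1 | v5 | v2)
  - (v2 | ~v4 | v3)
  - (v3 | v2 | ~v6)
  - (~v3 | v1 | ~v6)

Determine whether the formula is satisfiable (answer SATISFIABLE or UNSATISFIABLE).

Set v1 = True and propagate.
Branch on v2: take v2 = True.
  then v6 is forced to True.
Try v3 = True.
  then v5 is forced to True.
v4 is now unconstrained; take v4 = True.
So v1=True, v2=True, v3=True, v4=True, v5=True, v6=True is a satisfying assignment.

SATISFIABLE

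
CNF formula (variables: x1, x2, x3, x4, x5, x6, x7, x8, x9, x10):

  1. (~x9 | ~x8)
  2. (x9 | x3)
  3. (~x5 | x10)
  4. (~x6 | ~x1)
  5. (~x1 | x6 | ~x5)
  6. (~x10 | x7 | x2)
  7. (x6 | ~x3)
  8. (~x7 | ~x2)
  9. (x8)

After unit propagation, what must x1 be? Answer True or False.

False

Unit clause (x8) sets x8 = True.
From (~x8 | ~x9) and x8 = True: x9 = False.
(x9 | x3): since x9 = False, the clause reduces to (x3). x3 = True.
In (~x3 | x6), ~x3 is now false; x6 must hold, so x6 = True.
(~x6 | ~x1): since x6 = True, the clause reduces to (~x1). x1 = False.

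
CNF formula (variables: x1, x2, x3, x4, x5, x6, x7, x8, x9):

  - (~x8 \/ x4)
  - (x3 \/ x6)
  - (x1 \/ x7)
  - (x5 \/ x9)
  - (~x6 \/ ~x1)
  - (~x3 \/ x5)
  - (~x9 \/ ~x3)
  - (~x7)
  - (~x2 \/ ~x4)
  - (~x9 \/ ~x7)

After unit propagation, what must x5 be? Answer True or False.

(~x7) stands alone — x7 = False.
(x7 \/ x1): since x7 = False, the clause reduces to (x1). x1 = True.
(~x1 \/ ~x6) with x1 = True leaves only ~x6, so x6 = False.
In (x6 \/ x3), x6 is now false; x3 must hold, so x3 = True.
From (~x3 \/ x5) and x3 = True: x5 = True.

True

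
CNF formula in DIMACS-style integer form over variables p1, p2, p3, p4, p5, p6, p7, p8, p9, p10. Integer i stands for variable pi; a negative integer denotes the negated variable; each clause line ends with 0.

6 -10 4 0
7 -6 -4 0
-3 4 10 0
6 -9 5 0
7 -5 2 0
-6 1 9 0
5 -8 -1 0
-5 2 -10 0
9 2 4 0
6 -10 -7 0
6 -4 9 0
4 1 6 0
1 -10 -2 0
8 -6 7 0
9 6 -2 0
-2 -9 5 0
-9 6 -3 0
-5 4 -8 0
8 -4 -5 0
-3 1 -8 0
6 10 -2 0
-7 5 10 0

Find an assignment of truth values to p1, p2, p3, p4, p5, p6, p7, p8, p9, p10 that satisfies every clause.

p1 = 0, p2 = 0, p3 = 0, p4 = 1, p5 = 0, p6 = 1, p7 = 1, p8 = 0, p9 = 1, p10 = 1

Pure literal: p3 appears only negated; assign p3 = False.
Branch on p1: take p1 = False.
Set p2 = False and propagate.
Branch on p4: take p4 = True.
The remaining clauses are satisfied by p5 = False, p6 = True, p7 = True, p8 = False, p9 = True, p10 = True.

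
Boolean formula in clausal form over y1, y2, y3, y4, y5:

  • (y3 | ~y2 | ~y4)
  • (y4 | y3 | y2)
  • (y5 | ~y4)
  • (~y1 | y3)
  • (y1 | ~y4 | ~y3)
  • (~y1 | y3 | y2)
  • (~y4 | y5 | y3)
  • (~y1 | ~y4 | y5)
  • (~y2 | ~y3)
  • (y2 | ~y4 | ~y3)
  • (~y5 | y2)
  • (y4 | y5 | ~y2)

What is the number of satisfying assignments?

Satisfying assignments:
  y1=F y2=F y3=T y4=F y5=F
  y1=F y2=T y3=F y4=F y5=T
  y1=T y2=F y3=T y4=F y5=F
Count: 3.

3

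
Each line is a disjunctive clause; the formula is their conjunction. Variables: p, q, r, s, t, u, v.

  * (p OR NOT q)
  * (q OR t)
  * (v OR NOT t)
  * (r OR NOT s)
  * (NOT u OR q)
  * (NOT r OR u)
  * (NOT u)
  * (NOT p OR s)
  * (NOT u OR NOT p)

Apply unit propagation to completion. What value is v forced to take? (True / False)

True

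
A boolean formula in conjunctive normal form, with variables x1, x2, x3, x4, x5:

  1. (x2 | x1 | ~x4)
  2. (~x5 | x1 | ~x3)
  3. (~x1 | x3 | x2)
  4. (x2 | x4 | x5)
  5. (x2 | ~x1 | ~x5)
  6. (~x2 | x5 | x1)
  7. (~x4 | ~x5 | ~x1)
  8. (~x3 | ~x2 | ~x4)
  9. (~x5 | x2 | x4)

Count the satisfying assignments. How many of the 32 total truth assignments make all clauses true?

8

Split on x2, then x1.
  x2=T, x1=T: 5 of the 8 assignments to (x3,x4,x5) work.
  x2=T, x1=F: remaining (x3,x4,x5) ∈ {(F,F,T); (F,T,T)} — 2.
  x2=F, x1=T: remaining (x3,x4,x5) ∈ {(T,T,F)} — 1.
  x2=F, x1=F: a clause becomes empty — 0.
Total: 5 + 2 + 1 + 0 = 8.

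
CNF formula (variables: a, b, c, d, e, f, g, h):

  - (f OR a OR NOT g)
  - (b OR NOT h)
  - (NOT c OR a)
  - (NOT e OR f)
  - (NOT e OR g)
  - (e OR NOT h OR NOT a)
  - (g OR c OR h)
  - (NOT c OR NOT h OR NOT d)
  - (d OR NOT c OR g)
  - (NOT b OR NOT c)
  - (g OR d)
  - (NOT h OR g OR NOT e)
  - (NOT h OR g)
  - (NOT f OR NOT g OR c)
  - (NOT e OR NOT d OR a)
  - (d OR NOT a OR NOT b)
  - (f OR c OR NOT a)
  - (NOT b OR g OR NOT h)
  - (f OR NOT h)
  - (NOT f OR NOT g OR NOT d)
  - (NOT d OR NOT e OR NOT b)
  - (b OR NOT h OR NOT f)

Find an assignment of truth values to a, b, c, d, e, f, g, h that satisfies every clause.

a=T, b=F, c=T, d=F, e=F, f=T, g=T, h=F

Check each clause:
  1. (f OR a OR NOT g) — a is true.
  2. (NOT h OR b) — NOT h is true.
  3. (NOT c OR a) — a is true.
  4. (f OR NOT e) — NOT e is true.
  5. (g OR NOT e) — NOT e is true.
  6. (NOT h OR NOT a OR e) — NOT h is true.
  7. (c OR h OR g) — c is true.
  8. (NOT d OR NOT c OR NOT h) — NOT h is true.
  9. (NOT c OR d OR g) — g is true.
  10. (NOT b OR NOT c) — NOT b is true.
  11. (g OR d) — g is true.
  12. (NOT h OR NOT e OR g) — NOT h is true.
  13. (NOT h OR g) — NOT h is true.
  14. (NOT g OR c OR NOT f) — c is true.
  15. (NOT e OR a OR NOT d) — a is true.
  16. (d OR NOT a OR NOT b) — NOT b is true.
  17. (NOT a OR c OR f) — c is true.
  18. (g OR NOT h OR NOT b) — NOT h is true.
  19. (f OR NOT h) — NOT h is true.
  20. (NOT d OR NOT f OR NOT g) — NOT d is true.
  21. (NOT e OR NOT b OR NOT d) — NOT e is true.
  22. (b OR NOT h OR NOT f) — NOT h is true.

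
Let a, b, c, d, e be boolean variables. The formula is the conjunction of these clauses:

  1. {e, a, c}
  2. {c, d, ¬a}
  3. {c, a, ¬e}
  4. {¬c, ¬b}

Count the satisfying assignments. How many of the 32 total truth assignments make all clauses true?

Case analysis on c and a:
  c=T, a=T: remaining (b,d,e) ∈ {(F,F,F); (F,F,T); (F,T,F); (F,T,T)} — 4.
  c=T, a=F: remaining (b,d,e) ∈ {(F,F,F); (F,F,T); (F,T,F); (F,T,T)} — 4.
  c=F, a=T: remaining (b,d,e) ∈ {(F,T,F); (F,T,T); (T,T,F); (T,T,T)} — 4.
  c=F, a=F: a clause becomes empty — 0.
Total: 4 + 4 + 4 + 0 = 12.

12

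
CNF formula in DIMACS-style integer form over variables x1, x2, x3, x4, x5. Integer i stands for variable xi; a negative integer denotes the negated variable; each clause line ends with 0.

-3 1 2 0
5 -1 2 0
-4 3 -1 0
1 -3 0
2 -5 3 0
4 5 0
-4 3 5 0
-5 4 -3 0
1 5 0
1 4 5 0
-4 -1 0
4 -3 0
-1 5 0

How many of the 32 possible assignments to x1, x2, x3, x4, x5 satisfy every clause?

3

The models are:
  x1=0 x2=1 x3=0 x4=0 x5=1
  x1=0 x2=1 x3=0 x4=1 x5=1
  x1=1 x2=1 x3=0 x4=0 x5=1
Count: 3.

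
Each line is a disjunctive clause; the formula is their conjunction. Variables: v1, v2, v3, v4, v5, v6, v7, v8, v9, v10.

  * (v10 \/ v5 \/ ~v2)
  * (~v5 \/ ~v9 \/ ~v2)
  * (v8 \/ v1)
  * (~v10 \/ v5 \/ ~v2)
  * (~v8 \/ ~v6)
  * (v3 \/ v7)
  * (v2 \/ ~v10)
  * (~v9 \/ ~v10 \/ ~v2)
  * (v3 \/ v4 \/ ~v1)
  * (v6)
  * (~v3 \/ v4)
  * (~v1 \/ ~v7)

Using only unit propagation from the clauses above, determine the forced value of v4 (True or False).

True

(v6) stands alone — v6 = True.
In (~v6 \/ ~v8), ~v6 is now false; ~v8 must hold, so v8 = False.
(v8 \/ v1) with v8 = False leaves only v1, so v1 = True.
(~v1 \/ ~v7): since v1 = True, the clause reduces to (~v7). v7 = False.
In (v7 \/ v3), v7 is now false; v3 must hold, so v3 = True.
(v4 \/ ~v3) with v3 = True leaves only v4, so v4 = True.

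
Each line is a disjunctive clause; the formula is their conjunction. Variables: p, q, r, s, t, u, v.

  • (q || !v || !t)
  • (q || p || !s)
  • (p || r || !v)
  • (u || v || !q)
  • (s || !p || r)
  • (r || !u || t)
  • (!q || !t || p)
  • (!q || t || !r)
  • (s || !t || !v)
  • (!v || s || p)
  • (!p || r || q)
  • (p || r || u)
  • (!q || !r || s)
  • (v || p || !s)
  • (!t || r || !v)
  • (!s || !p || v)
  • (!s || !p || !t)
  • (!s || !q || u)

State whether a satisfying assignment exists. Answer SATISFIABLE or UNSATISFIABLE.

Try p = True.
The remaining clauses are satisfied by q = False, r = True, s = False, t = False, u = True, v = False.
So p=True, q=False, r=True, s=False, t=False, u=True, v=False is a satisfying assignment.

SATISFIABLE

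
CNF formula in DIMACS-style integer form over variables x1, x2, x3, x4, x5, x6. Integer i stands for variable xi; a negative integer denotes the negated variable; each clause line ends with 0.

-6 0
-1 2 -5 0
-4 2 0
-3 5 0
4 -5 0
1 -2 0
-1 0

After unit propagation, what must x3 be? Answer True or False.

(!x6) stands alone — x6 = False.
(!x1) stands alone — x1 = False.
(!x2 || x1): since x1 = False, the clause reduces to (!x2). x2 = False.
In (x2 || !x4), x2 is now false; !x4 must hold, so x4 = False.
(!x5 || x4) with x4 = False leaves only !x5, so x5 = False.
In (!x3 || x5), x5 is now false; !x3 must hold, so x3 = False.

False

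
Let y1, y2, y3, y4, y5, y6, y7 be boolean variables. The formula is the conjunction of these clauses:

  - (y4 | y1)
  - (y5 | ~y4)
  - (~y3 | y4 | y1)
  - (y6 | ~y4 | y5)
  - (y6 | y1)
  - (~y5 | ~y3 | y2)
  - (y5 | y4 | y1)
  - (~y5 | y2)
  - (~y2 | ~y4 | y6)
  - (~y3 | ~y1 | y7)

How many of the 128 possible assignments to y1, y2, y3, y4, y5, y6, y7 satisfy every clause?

25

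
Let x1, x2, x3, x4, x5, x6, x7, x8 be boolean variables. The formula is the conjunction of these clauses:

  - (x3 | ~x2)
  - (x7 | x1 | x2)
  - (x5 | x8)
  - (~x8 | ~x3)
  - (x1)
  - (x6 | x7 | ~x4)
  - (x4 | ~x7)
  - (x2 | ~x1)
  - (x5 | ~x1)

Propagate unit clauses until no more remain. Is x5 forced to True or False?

True

Unit clause (x1) sets x1 = True.
From (~x1 | x2) and x1 = True: x2 = True.
(x3 | ~x2) with x2 = True leaves only x3, so x3 = True.
From (~x3 | ~x8) and x3 = True: x8 = False.
(x8 | x5): since x8 = False, the clause reduces to (x5). x5 = True.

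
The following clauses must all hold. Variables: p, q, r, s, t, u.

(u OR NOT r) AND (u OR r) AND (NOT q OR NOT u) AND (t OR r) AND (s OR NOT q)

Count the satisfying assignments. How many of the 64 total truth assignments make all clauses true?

12

Split on r, then u.
  r=T, u=T: forces q=F; p, s, t free → 2^3 = 8.
  r=T, u=F: a clause becomes empty — 0.
  r=F, u=T: remaining (p,q,s,t) ∈ {(F,F,F,T); (F,F,T,T); (T,F,F,T); (T,F,T,T)} — 4.
  r=F, u=F: a clause becomes empty — 0.
Total: 8 + 0 + 4 + 0 = 12.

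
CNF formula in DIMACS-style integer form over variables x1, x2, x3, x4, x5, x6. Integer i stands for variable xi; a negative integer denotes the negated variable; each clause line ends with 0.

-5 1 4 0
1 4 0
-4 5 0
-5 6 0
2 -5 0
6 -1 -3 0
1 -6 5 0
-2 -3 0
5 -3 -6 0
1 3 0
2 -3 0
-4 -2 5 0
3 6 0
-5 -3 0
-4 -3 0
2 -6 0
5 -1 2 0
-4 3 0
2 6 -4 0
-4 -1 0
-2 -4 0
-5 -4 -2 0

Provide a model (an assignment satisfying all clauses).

Set x1 = True and propagate.
  then x4 is forced to False.
Set x2 = True and propagate.
  then x3 is forced to False.
  then x6 is forced to True.
x5 is now unconstrained; take x5 = False.

x1=T, x2=T, x3=F, x4=F, x5=F, x6=T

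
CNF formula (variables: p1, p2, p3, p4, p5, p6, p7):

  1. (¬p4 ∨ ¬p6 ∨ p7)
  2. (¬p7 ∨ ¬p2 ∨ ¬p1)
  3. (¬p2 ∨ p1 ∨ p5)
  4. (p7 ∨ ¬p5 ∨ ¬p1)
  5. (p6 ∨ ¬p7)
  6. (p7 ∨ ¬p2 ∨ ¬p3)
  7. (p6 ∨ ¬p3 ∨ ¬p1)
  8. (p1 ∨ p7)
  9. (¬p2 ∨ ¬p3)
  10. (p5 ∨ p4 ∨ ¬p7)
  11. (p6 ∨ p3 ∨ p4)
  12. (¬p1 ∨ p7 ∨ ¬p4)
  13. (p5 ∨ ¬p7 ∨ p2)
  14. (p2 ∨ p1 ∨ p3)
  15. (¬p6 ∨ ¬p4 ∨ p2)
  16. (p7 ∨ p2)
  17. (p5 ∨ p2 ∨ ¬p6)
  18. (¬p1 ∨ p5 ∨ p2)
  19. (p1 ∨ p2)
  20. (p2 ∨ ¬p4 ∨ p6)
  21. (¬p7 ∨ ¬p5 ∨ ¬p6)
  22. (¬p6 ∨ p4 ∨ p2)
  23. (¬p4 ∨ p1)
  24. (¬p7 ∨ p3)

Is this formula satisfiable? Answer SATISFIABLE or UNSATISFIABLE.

Branch on p1: take p1 = True.
Try p2 = True.
  then p7 is forced to False.
  then p5 is forced to False.
  then p3 is forced to False.
  then p4 is forced to False.
  then p6 is forced to True.
So p1=True, p2=True, p3=False, p4=False, p5=False, p6=True, p7=False is a satisfying assignment.

SATISFIABLE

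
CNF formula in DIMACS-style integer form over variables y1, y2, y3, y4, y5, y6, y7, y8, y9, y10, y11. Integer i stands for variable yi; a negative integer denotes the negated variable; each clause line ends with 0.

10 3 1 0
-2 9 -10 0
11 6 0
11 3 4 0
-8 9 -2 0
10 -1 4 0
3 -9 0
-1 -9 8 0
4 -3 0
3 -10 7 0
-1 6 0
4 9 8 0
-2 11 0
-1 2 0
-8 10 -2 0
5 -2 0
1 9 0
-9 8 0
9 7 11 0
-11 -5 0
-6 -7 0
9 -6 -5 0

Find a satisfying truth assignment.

y1 = False, y2 = False, y3 = True, y4 = True, y5 = False, y6 = True, y7 = False, y8 = True, y9 = True, y10 = False, y11 = False

Pure literal: y4 appears only positively; assign y4 = True.
Try y1 = False.
  then y9 is forced to True.
  then y3 is forced to True.
  then y8 is forced to True.
Set y2 = False and propagate.
Set y5 = False and propagate.
The remaining clauses are satisfied by y6 = True, y7 = False, y10 = False, y11 = False.
Every clause has at least one true literal under this assignment.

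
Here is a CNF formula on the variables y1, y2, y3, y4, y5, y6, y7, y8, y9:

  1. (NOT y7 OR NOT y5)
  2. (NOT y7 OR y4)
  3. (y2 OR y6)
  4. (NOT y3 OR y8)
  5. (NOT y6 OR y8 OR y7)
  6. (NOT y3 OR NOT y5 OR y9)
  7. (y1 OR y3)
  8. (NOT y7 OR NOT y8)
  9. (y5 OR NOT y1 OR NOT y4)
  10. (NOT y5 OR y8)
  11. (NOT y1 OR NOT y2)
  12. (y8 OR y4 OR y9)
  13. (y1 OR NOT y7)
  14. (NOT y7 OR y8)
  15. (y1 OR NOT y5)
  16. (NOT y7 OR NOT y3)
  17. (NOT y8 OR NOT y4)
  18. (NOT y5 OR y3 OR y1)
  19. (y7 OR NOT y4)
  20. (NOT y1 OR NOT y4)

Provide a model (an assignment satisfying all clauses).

y1=False, y2=False, y3=True, y4=False, y5=False, y6=True, y7=False, y8=True, y9=True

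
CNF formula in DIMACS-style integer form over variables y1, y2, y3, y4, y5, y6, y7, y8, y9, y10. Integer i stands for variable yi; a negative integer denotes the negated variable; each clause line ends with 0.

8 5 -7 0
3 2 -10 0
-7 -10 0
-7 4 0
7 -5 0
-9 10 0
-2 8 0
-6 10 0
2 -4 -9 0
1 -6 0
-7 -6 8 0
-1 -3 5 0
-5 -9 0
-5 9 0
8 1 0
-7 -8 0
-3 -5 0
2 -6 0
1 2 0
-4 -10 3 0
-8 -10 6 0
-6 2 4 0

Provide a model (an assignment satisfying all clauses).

y1=True  y2=True  y3=False  y4=False  y5=False  y6=False  y7=False  y8=True  y9=False  y10=False

Set y1 = True and propagate.
Try y2 = True.
  then y8 is forced to True.
  then y7 is forced to False.
  then y5 is forced to False.
  then y3 is forced to False.
For the remaining variables, y4 = False, y6 = False, y9 = False, y10 = False works.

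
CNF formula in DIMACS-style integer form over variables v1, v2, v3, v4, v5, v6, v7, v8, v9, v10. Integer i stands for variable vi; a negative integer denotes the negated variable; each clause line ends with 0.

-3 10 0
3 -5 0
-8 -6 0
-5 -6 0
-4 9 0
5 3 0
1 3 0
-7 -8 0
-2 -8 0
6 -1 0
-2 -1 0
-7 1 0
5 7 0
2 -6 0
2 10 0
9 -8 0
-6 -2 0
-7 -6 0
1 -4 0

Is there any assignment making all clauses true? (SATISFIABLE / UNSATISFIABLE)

v4 occurs only negated in the remaining clauses — set v4 = False.
Pure literal: v8 appears only negated; assign v8 = False.
Set v1 = False and propagate.
  then v3 is forced to True.
  then v10 is forced to True.
  then v7 is forced to False.
  then v5 is forced to True.
  then v6 is forced to False.
v2, v9 are now unconstrained; take v2 = True, v9 = False.
So v1 = F, v2 = T, v3 = T, v4 = F, v5 = T, v6 = F, v7 = F, v8 = F, v9 = F, v10 = T is a satisfying assignment.

SATISFIABLE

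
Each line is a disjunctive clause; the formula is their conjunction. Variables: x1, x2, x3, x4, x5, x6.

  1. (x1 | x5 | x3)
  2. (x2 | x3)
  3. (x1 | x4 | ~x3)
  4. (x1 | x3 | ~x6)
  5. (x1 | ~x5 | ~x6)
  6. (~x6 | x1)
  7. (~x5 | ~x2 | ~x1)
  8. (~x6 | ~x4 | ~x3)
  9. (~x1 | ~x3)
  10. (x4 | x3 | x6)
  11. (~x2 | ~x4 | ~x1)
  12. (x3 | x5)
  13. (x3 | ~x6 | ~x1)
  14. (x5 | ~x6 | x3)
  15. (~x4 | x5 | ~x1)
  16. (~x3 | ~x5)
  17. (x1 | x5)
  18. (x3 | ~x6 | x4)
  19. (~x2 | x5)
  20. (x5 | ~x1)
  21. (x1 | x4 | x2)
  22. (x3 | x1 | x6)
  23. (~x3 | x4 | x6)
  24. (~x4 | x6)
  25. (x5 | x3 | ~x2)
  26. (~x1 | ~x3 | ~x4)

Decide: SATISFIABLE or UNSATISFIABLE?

UNSATISFIABLE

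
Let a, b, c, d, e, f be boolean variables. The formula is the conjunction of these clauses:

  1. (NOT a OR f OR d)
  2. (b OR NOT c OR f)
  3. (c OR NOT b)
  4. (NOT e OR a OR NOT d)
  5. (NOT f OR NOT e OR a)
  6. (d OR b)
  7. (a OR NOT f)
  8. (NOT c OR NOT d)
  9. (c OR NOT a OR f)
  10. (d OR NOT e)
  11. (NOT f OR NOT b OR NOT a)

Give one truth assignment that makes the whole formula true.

a=T, b=F, c=F, d=T, e=F, f=T

Pure literal: e appears only negated; assign e = False.
Branch on a: take a = True.
Try b = False.
  then d is forced to True.
  then c is forced to False.
  then f is forced to True.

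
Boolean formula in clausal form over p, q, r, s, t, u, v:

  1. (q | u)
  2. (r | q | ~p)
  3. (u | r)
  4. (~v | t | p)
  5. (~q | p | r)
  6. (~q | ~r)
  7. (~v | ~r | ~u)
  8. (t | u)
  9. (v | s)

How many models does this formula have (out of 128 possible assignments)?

Split on r, then q.
  r=1, q=1: a clause becomes empty — 0.
  r=1, q=0: remaining (p,s,t,u,v) ∈ {(0,1,0,1,0); (0,1,1,1,0); (1,1,0,1,0); (1,1,1,1,0)} — 4.
  r=0, q=1: t free; 3 ways for (p,s,u,v) × 2^1 = 6.
  r=0, q=0: remaining (p,s,t,u,v) ∈ {(0,0,1,1,1); (0,1,0,1,0); (0,1,1,1,0); (0,1,1,1,1)} — 4.
Total: 0 + 4 + 6 + 4 = 14.

14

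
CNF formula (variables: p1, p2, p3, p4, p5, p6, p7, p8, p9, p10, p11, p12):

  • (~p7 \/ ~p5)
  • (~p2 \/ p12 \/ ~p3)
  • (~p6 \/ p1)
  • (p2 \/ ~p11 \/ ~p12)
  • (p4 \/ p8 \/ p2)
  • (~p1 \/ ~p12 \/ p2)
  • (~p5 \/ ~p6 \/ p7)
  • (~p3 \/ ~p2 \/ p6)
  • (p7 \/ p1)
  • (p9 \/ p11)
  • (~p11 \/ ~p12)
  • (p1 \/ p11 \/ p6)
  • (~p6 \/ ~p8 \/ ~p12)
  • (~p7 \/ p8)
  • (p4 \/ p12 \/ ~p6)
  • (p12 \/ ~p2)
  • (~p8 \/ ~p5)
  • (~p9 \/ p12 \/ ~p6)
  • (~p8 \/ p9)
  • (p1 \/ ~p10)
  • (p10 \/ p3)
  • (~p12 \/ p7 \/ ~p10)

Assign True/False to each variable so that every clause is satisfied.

Pure literal: p5 appears only negated; assign p5 = False.
Try p1 = True.
Try p2 = False.
  then p12 is forced to False.
Branch on p3: take p3 = False.
  then p10 is forced to True.
The remaining clauses are satisfied by p4 = False, p6 = False, p7 = True, p8 = True, p9 = True, p11 = True.
Check each clause:
  1. (~p7 \/ ~p5) — ~p5 is true.
  2. (~p2 \/ ~p3 \/ p12) — ~p3 is true.
  3. (p1 \/ ~p6) — p1 is true.
  4. (p2 \/ ~p12 \/ ~p11) — ~p12 is true.
  5. (p4 \/ p8 \/ p2) — p8 is true.
  6. (~p12 \/ ~p1 \/ p2) — ~p12 is true.
  7. (p7 \/ ~p6 \/ ~p5) — ~p6 is true.
  8. (p6 \/ ~p2 \/ ~p3) — ~p3 is true.
  9. (p7 \/ p1) — p1 is true.
  10. (p9 \/ p11) — p9 is true.
  11. (~p11 \/ ~p12) — ~p12 is true.
  12. (p11 \/ p6 \/ p1) — p1 is true.
  13. (~p12 \/ ~p6 \/ ~p8) — ~p6 is true.
  14. (~p7 \/ p8) — p8 is true.
  15. (p4 \/ p12 \/ ~p6) — ~p6 is true.
  16. (~p2 \/ p12) — ~p2 is true.
  17. (~p5 \/ ~p8) — ~p5 is true.
  18. (p12 \/ ~p9 \/ ~p6) — ~p6 is true.
  19. (p9 \/ ~p8) — p9 is true.
  20. (p1 \/ ~p10) — p1 is true.
  21. (p10 \/ p3) — p10 is true.
  22. (p7 \/ ~p12 \/ ~p10) — ~p12 is true.

p1 = True, p2 = False, p3 = False, p4 = False, p5 = False, p6 = False, p7 = True, p8 = True, p9 = True, p10 = True, p11 = True, p12 = False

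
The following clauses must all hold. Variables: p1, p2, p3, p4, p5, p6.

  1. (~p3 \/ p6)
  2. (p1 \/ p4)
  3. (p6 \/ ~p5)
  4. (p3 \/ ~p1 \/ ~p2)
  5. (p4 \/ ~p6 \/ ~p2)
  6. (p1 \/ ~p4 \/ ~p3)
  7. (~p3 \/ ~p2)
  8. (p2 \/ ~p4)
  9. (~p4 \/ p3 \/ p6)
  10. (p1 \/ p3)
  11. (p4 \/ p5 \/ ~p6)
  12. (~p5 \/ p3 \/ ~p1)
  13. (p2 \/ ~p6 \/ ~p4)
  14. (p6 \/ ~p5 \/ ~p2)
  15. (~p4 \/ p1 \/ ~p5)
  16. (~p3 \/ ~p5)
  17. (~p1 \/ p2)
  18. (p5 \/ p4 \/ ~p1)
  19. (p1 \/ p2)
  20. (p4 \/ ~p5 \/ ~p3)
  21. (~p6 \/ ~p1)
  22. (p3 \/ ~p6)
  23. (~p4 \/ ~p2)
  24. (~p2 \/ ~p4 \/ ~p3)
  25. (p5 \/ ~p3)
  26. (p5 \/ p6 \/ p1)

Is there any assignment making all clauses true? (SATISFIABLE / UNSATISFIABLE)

UNSATISFIABLE

p3 = True:
  propagation gives p6=True, p2=False, p4=False, p1=True; an empty clause results — contradiction.
p3 = False:
  propagation gives p1=True, p2=False; an empty clause results — contradiction.
Every branch closes, so no satisfying assignment exists.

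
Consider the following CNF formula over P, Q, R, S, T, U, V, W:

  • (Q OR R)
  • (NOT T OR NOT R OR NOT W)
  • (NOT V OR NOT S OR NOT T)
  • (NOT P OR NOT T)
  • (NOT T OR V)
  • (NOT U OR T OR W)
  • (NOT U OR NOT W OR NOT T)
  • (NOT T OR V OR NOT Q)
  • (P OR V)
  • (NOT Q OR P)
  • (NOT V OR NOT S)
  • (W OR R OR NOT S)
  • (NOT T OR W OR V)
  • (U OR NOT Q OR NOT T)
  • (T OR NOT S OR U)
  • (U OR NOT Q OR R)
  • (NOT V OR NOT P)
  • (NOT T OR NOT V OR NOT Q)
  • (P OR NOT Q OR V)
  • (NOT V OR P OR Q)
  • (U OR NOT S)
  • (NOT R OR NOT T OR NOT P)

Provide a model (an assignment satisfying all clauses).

Pure literal: S appears only negated; assign S = False.
Branch on P: take P = True.
  then T is forced to False.
  then V is forced to False.
Try Q = True.
The remaining clauses are satisfied by R = True, U = True, W = True.

P = T, Q = T, R = T, S = F, T = F, U = T, V = F, W = T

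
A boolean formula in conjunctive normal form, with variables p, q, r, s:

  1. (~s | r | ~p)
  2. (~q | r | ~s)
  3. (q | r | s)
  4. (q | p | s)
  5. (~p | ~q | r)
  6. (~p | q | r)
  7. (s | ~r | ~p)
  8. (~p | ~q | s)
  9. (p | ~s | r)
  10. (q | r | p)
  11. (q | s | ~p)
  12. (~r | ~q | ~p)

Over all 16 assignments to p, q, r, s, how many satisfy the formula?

5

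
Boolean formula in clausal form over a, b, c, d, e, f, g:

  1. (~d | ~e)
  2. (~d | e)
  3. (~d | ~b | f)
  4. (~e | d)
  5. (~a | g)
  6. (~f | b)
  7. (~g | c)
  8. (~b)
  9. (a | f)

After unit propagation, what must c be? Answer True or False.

True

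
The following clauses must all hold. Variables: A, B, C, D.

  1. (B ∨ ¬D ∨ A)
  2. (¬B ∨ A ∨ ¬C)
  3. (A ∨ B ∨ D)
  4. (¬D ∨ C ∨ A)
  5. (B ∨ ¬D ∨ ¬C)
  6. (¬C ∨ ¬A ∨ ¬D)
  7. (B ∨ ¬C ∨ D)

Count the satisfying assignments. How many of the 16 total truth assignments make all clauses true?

6

The models are:
  A=0 B=1 C=0 D=0
  A=1 B=0 C=0 D=0
  A=1 B=0 C=0 D=1
  A=1 B=1 C=0 D=0
  A=1 B=1 C=0 D=1
  A=1 B=1 C=1 D=0
That's 6 in total.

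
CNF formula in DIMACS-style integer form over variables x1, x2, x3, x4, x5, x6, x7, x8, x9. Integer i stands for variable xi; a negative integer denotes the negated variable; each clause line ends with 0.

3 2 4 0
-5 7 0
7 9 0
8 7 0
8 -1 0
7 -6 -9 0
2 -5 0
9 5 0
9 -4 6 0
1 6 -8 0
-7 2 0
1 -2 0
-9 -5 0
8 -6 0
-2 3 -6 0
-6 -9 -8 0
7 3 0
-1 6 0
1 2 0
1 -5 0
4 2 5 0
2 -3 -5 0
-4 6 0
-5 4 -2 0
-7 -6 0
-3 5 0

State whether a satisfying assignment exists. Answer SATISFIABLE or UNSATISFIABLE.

UNSATISFIABLE

x2 = True:
  propagation gives x1=True, x8=True, x6=True, x3=True; an empty clause results — contradiction.
x2 = False:
  propagation gives x5=False, x9=True, x7=False, x8=True; an empty clause results — contradiction.
Every branch closes, so no satisfying assignment exists.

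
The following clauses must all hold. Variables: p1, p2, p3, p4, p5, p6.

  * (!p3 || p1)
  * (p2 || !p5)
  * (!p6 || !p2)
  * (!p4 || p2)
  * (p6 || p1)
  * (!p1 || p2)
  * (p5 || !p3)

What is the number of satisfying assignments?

7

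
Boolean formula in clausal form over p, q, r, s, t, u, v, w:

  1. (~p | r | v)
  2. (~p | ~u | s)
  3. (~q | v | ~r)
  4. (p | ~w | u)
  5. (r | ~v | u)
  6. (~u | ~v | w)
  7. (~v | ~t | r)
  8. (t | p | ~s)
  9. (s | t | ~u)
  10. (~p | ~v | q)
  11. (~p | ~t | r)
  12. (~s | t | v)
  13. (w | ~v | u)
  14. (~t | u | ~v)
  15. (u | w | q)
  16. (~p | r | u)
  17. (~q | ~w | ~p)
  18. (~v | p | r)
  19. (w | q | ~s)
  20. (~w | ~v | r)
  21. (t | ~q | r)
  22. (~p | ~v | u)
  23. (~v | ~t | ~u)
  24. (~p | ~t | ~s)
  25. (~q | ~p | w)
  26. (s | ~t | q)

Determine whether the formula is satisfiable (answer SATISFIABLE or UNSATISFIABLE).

SATISFIABLE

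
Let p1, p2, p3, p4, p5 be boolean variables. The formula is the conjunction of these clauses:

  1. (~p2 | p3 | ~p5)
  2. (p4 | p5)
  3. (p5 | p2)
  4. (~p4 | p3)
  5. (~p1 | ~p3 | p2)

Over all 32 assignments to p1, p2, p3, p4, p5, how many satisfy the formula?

10

Split on p2, then p3.
  p2=T, p3=T: p1 free; 3 ways for (p4,p5) × 2^1 = 6.
  p2=T, p3=F: a clause becomes empty — 0.
  p2=F, p3=T: remaining (p1,p4,p5) ∈ {(F,F,T); (F,T,T)} — 2.
  p2=F, p3=F: remaining (p1,p4,p5) ∈ {(F,F,T); (T,F,T)} — 2.
Total: 6 + 0 + 2 + 2 = 10.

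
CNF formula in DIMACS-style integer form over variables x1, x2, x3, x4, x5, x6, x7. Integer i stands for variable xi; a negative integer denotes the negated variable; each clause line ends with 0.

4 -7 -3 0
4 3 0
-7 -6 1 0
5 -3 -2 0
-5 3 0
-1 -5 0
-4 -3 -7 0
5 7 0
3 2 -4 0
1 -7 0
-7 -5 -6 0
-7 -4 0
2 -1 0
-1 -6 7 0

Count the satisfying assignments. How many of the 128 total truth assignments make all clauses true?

8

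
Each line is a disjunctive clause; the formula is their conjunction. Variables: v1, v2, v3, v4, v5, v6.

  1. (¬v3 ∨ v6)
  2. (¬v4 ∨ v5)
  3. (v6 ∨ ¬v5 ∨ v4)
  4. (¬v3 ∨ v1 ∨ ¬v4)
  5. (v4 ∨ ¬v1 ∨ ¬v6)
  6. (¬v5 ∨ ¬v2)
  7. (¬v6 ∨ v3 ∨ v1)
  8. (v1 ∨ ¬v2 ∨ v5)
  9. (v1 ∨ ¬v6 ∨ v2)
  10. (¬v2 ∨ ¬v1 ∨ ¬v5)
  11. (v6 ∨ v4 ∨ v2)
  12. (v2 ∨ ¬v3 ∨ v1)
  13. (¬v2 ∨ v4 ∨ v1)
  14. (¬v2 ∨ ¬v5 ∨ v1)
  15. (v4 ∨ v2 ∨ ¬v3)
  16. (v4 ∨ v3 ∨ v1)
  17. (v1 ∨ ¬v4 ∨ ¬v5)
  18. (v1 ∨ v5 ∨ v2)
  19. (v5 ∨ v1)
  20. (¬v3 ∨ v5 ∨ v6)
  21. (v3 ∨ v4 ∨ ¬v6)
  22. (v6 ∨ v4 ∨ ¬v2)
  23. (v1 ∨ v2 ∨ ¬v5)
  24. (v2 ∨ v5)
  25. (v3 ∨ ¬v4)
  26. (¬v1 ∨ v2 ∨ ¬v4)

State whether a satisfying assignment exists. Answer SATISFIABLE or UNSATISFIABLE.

UNSATISFIABLE

v1 = True:
  v4 = True:
    propagation gives v5=True, v2=False; an empty clause results — contradiction.
  v4 = False:
    propagation gives v6=False, v3=False, v5=False, v2=True; an empty clause results — contradiction.
v1 = False:
  propagation gives v5=True, v2=False; an empty clause results — contradiction.
Every branch closes, so no satisfying assignment exists.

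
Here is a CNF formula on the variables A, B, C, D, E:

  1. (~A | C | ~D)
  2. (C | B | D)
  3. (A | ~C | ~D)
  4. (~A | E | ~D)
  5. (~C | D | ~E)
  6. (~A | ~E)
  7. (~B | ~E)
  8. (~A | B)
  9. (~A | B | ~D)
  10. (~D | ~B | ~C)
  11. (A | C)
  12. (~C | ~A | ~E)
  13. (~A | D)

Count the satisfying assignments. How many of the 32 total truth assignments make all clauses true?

2

The models are:
  A=0 B=0 C=1 D=0 E=0
  A=0 B=1 C=1 D=0 E=0
Count: 2.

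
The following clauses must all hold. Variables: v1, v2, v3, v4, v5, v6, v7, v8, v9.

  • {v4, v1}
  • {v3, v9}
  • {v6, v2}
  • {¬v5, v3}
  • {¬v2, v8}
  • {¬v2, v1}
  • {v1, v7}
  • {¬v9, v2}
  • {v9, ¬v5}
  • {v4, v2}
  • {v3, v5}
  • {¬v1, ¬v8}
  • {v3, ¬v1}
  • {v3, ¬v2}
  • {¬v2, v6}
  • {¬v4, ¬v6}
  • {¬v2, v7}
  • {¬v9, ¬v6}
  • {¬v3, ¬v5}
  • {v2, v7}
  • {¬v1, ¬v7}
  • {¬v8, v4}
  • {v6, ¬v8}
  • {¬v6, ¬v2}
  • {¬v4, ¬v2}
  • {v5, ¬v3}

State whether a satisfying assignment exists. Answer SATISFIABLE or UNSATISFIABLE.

v2 = True:
  propagation gives v8=True, v1=True; an empty clause results — contradiction.
v2 = False:
  propagation gives v6=True, v9=False, v3=True, v5=False; an empty clause results — contradiction.
Every branch closes, so no satisfying assignment exists.

UNSATISFIABLE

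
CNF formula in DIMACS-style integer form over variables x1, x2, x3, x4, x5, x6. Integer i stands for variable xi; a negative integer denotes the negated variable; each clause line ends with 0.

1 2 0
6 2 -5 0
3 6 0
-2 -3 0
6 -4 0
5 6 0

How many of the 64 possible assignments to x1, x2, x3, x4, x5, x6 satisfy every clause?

16

Split on x6, then x2.
  x6=T, x2=T: forces x3=F; x1, x4, x5 free → 2^3 = 8.
  x6=T, x2=F: forces x1=T; x3, x4, x5 free → 2^3 = 8.
  x6=F, x2=T: a clause becomes empty — 0.
  x6=F, x2=F: a clause becomes empty — 0.
Total: 8 + 8 + 0 + 0 = 16.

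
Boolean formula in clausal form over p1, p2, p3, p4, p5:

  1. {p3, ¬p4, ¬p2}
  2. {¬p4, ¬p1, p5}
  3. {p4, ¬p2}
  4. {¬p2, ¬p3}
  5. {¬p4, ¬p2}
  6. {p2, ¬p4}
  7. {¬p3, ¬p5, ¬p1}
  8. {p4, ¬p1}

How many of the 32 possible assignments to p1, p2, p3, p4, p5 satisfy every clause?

4

Satisfying assignments:
  p1=0 p2=0 p3=0 p4=0 p5=0
  p1=0 p2=0 p3=0 p4=0 p5=1
  p1=0 p2=0 p3=1 p4=0 p5=0
  p1=0 p2=0 p3=1 p4=0 p5=1
Count: 4.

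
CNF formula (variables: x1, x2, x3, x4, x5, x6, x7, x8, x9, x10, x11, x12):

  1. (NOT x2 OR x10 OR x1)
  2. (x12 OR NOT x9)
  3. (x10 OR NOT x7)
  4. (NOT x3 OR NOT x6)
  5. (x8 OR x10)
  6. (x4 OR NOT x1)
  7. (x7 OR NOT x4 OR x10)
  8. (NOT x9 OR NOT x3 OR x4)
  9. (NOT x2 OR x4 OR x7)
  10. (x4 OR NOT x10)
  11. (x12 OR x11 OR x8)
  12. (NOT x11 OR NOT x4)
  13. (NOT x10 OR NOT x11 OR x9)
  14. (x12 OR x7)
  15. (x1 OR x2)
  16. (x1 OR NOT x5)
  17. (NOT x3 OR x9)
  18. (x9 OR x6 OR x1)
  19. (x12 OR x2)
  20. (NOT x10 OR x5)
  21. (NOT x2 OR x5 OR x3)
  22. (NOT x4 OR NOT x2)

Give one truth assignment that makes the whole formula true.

x1=True, x2=False, x3=False, x4=True, x5=True, x6=True, x7=False, x8=True, x9=False, x10=True, x11=False, x12=True

Check each clause:
  1. (NOT x2 OR x1 OR x10) — x1 is true.
  2. (x12 OR NOT x9) — x12 is true.
  3. (x10 OR NOT x7) — NOT x7 is true.
  4. (NOT x6 OR NOT x3) — NOT x3 is true.
  5. (x10 OR x8) — x8 is true.
  6. (NOT x1 OR x4) — x4 is true.
  7. (x10 OR NOT x4 OR x7) — x10 is true.
  8. (x4 OR NOT x3 OR NOT x9) — x4 is true.
  9. (NOT x2 OR x7 OR x4) — x4 is true.
  10. (x4 OR NOT x10) — x4 is true.
  11. (x11 OR x8 OR x12) — x8 is true.
  12. (NOT x11 OR NOT x4) — NOT x11 is true.
  13. (x9 OR NOT x10 OR NOT x11) — NOT x11 is true.
  14. (x7 OR x12) — x12 is true.
  15. (x1 OR x2) — x1 is true.
  16. (NOT x5 OR x1) — x1 is true.
  17. (NOT x3 OR x9) — NOT x3 is true.
  18. (x1 OR x9 OR x6) — x1 is true.
  19. (x2 OR x12) — x12 is true.
  20. (NOT x10 OR x5) — x5 is true.
  21. (x5 OR x3 OR NOT x2) — x5 is true.
  22. (NOT x2 OR NOT x4) — NOT x2 is true.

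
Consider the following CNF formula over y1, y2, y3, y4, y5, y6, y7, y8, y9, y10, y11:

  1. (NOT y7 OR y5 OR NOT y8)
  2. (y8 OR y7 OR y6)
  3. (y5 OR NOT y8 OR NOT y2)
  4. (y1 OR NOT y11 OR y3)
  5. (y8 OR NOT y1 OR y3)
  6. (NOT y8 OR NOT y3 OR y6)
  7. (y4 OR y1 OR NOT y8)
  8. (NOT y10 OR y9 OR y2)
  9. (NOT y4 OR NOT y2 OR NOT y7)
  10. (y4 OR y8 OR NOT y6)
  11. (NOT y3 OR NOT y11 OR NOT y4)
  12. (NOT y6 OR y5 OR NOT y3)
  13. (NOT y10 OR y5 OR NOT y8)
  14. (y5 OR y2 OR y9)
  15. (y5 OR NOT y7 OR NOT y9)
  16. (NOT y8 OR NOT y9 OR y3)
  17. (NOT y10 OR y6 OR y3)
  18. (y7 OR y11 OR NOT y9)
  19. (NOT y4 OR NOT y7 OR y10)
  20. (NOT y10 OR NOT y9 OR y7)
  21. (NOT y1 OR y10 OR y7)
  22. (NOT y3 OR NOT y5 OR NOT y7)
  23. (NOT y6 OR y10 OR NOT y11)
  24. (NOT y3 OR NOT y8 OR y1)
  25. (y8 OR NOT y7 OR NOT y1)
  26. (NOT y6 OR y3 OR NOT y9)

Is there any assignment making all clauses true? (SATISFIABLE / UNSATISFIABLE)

Try y1 = False.
Try y2 = True.
The remaining clauses are satisfied by y3 = False, y4 = True, y5 = True, y6 = True, y7 = False, y8 = True, y9 = False, y10 = False, y11 = False.
Every clause has at least one true literal under this assignment.
So y1 = 0  y2 = 1  y3 = 0  y4 = 1  y5 = 1  y6 = 1  y7 = 0  y8 = 1  y9 = 0  y10 = 0  y11 = 0 is a satisfying assignment.

SATISFIABLE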